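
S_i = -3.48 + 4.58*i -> [-3.48, 1.1, 5.68, 10.26, 14.84]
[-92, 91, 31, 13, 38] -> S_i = Random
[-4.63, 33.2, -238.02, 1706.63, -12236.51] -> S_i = -4.63*(-7.17)^i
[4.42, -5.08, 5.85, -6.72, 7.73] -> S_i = 4.42*(-1.15)^i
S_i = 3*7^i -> [3, 21, 147, 1029, 7203]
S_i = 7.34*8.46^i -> [7.34, 62.1, 525.34, 4444.34, 37599.11]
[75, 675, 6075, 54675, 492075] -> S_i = 75*9^i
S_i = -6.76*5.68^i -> [-6.76, -38.4, -218.09, -1238.77, -7036.23]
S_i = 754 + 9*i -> [754, 763, 772, 781, 790]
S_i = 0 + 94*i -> [0, 94, 188, 282, 376]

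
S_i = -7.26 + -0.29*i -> [-7.26, -7.55, -7.84, -8.13, -8.42]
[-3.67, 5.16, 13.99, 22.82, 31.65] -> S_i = -3.67 + 8.83*i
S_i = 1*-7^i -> [1, -7, 49, -343, 2401]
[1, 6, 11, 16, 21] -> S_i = 1 + 5*i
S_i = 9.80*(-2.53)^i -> [9.8, -24.79, 62.73, -158.7, 401.52]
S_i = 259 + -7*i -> [259, 252, 245, 238, 231]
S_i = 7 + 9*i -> [7, 16, 25, 34, 43]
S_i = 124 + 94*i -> [124, 218, 312, 406, 500]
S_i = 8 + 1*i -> [8, 9, 10, 11, 12]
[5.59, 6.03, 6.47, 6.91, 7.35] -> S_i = 5.59 + 0.44*i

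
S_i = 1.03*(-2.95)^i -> [1.03, -3.04, 8.96, -26.44, 78.01]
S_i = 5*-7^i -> [5, -35, 245, -1715, 12005]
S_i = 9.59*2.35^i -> [9.59, 22.54, 52.96, 124.46, 292.48]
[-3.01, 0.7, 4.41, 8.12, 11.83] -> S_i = -3.01 + 3.71*i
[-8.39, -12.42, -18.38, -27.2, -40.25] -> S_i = -8.39*1.48^i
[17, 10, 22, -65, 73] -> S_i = Random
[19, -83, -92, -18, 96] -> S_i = Random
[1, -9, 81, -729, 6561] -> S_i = 1*-9^i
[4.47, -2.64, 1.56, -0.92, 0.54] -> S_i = 4.47*(-0.59)^i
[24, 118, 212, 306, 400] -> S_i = 24 + 94*i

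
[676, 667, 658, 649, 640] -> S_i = 676 + -9*i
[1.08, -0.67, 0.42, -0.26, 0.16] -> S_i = 1.08*(-0.62)^i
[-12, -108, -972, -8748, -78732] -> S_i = -12*9^i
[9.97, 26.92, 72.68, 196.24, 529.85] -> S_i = 9.97*2.70^i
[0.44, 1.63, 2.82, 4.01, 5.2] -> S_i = 0.44 + 1.19*i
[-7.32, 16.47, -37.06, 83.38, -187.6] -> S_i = -7.32*(-2.25)^i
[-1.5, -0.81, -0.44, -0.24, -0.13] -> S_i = -1.50*0.54^i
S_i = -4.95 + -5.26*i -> [-4.95, -10.21, -15.47, -20.73, -25.99]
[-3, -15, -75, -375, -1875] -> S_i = -3*5^i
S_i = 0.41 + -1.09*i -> [0.41, -0.68, -1.77, -2.86, -3.95]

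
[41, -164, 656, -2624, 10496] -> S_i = 41*-4^i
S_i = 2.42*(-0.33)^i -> [2.42, -0.8, 0.26, -0.09, 0.03]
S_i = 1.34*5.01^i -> [1.34, 6.71, 33.63, 168.51, 844.22]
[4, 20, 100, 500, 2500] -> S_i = 4*5^i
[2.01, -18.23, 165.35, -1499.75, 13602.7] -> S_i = 2.01*(-9.07)^i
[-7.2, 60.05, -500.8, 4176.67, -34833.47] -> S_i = -7.20*(-8.34)^i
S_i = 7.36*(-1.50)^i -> [7.36, -11.04, 16.56, -24.84, 37.26]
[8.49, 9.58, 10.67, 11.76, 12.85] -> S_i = 8.49 + 1.09*i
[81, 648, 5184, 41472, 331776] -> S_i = 81*8^i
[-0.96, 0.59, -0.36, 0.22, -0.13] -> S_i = -0.96*(-0.61)^i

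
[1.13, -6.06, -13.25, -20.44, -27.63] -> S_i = 1.13 + -7.19*i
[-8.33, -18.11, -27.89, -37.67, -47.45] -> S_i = -8.33 + -9.78*i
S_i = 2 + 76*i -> [2, 78, 154, 230, 306]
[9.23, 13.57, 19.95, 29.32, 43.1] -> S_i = 9.23*1.47^i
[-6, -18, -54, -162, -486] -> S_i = -6*3^i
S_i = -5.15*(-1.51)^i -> [-5.15, 7.78, -11.74, 17.73, -26.77]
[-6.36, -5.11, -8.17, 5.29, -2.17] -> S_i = Random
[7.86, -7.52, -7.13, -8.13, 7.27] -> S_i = Random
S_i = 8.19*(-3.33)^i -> [8.19, -27.27, 90.82, -302.42, 1007.07]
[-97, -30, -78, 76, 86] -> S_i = Random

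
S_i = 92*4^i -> [92, 368, 1472, 5888, 23552]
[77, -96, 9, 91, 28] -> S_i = Random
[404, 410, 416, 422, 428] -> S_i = 404 + 6*i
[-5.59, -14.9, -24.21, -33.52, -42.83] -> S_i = -5.59 + -9.31*i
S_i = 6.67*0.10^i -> [6.67, 0.67, 0.07, 0.01, 0.0]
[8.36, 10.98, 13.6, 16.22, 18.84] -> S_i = 8.36 + 2.62*i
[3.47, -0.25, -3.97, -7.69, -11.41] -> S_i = 3.47 + -3.72*i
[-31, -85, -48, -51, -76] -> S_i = Random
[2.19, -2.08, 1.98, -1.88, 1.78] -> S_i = 2.19*(-0.95)^i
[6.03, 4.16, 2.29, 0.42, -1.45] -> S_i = 6.03 + -1.87*i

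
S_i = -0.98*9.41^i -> [-0.98, -9.22, -86.78, -816.57, -7683.95]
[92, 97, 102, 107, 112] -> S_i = 92 + 5*i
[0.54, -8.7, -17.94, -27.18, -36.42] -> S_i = 0.54 + -9.24*i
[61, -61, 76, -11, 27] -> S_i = Random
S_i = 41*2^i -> [41, 82, 164, 328, 656]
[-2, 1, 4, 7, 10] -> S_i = -2 + 3*i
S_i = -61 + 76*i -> [-61, 15, 91, 167, 243]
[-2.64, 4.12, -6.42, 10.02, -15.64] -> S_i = -2.64*(-1.56)^i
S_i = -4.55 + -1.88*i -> [-4.55, -6.43, -8.31, -10.19, -12.07]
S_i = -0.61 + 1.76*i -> [-0.61, 1.15, 2.91, 4.67, 6.43]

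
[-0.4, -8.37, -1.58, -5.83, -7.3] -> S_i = Random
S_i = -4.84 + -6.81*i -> [-4.84, -11.65, -18.46, -25.27, -32.08]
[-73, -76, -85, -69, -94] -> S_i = Random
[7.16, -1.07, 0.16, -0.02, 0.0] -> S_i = 7.16*(-0.15)^i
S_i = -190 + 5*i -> [-190, -185, -180, -175, -170]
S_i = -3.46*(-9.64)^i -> [-3.46, 33.35, -321.54, 3099.61, -29880.25]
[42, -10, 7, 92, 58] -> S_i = Random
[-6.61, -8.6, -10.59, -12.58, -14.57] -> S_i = -6.61 + -1.99*i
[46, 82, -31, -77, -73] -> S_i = Random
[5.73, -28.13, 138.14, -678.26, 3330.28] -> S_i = 5.73*(-4.91)^i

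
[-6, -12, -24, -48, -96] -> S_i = -6*2^i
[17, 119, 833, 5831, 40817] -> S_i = 17*7^i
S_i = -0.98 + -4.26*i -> [-0.98, -5.24, -9.5, -13.76, -18.02]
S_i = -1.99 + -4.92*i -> [-1.99, -6.91, -11.83, -16.75, -21.67]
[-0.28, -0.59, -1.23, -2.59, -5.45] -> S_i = -0.28*2.10^i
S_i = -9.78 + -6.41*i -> [-9.78, -16.19, -22.6, -29.01, -35.42]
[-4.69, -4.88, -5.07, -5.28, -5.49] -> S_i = -4.69*1.04^i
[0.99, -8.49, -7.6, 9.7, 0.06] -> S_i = Random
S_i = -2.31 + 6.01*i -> [-2.31, 3.7, 9.71, 15.72, 21.73]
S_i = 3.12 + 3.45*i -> [3.12, 6.57, 10.02, 13.47, 16.92]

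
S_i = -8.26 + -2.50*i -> [-8.26, -10.76, -13.26, -15.76, -18.26]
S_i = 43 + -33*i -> [43, 10, -23, -56, -89]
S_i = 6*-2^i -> [6, -12, 24, -48, 96]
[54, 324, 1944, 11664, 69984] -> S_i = 54*6^i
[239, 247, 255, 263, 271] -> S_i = 239 + 8*i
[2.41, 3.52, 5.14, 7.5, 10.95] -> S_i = 2.41*1.46^i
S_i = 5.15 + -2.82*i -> [5.15, 2.33, -0.49, -3.31, -6.13]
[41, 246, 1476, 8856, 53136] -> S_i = 41*6^i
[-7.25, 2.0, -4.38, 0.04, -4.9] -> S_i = Random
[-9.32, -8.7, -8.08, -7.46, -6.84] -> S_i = -9.32 + 0.62*i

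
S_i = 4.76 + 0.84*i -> [4.76, 5.6, 6.44, 7.28, 8.12]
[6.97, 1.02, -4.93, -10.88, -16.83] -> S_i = 6.97 + -5.95*i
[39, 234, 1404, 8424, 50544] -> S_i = 39*6^i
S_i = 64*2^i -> [64, 128, 256, 512, 1024]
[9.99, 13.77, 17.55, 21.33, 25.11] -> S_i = 9.99 + 3.78*i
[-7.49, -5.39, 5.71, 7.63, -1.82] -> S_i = Random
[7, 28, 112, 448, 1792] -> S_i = 7*4^i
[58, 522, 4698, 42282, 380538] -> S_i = 58*9^i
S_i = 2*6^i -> [2, 12, 72, 432, 2592]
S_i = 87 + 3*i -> [87, 90, 93, 96, 99]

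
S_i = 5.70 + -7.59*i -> [5.7, -1.89, -9.48, -17.07, -24.66]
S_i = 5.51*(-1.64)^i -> [5.51, -9.04, 14.82, -24.3, 39.86]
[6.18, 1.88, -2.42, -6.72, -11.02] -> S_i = 6.18 + -4.30*i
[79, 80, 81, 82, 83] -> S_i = 79 + 1*i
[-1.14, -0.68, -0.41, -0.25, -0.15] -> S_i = -1.14*0.60^i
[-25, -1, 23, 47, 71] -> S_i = -25 + 24*i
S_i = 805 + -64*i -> [805, 741, 677, 613, 549]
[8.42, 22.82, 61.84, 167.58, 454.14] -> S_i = 8.42*2.71^i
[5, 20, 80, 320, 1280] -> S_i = 5*4^i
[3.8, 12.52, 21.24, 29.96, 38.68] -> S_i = 3.80 + 8.72*i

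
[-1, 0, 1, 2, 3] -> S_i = -1 + 1*i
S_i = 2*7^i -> [2, 14, 98, 686, 4802]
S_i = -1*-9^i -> [-1, 9, -81, 729, -6561]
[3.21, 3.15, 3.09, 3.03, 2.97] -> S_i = 3.21 + -0.06*i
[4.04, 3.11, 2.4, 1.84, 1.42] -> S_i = 4.04*0.77^i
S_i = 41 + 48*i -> [41, 89, 137, 185, 233]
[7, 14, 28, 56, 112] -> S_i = 7*2^i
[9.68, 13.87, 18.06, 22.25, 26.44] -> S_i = 9.68 + 4.19*i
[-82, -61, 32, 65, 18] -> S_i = Random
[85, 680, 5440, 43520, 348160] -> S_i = 85*8^i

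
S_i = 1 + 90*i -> [1, 91, 181, 271, 361]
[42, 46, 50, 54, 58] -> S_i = 42 + 4*i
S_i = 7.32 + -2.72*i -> [7.32, 4.6, 1.88, -0.84, -3.56]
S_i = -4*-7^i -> [-4, 28, -196, 1372, -9604]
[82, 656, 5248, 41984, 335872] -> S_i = 82*8^i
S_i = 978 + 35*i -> [978, 1013, 1048, 1083, 1118]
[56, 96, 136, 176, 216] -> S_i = 56 + 40*i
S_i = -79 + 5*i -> [-79, -74, -69, -64, -59]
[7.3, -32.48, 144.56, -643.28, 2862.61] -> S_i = 7.30*(-4.45)^i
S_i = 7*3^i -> [7, 21, 63, 189, 567]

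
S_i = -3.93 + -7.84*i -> [-3.93, -11.77, -19.61, -27.45, -35.29]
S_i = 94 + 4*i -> [94, 98, 102, 106, 110]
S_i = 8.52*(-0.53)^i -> [8.52, -4.52, 2.39, -1.27, 0.67]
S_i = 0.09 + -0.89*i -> [0.09, -0.8, -1.69, -2.58, -3.47]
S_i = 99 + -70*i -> [99, 29, -41, -111, -181]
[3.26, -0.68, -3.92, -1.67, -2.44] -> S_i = Random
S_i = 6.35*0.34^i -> [6.35, 2.16, 0.73, 0.25, 0.08]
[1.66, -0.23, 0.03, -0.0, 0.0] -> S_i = 1.66*(-0.14)^i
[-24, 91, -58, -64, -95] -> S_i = Random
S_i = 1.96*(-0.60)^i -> [1.96, -1.18, 0.71, -0.42, 0.25]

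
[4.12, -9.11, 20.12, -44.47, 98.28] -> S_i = 4.12*(-2.21)^i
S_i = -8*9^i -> [-8, -72, -648, -5832, -52488]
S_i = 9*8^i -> [9, 72, 576, 4608, 36864]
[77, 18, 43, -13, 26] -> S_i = Random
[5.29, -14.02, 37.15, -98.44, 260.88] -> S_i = 5.29*(-2.65)^i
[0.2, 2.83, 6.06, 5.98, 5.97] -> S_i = Random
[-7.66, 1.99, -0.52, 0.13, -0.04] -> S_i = -7.66*(-0.26)^i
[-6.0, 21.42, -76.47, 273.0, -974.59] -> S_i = -6.00*(-3.57)^i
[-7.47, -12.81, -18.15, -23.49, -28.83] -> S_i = -7.47 + -5.34*i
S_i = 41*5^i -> [41, 205, 1025, 5125, 25625]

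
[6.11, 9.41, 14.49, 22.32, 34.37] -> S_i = 6.11*1.54^i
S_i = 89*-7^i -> [89, -623, 4361, -30527, 213689]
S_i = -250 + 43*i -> [-250, -207, -164, -121, -78]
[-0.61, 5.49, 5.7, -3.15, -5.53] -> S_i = Random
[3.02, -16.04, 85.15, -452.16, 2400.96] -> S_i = 3.02*(-5.31)^i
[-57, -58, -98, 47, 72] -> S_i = Random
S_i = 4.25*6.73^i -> [4.25, 28.6, 192.49, 1295.49, 8718.65]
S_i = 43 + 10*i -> [43, 53, 63, 73, 83]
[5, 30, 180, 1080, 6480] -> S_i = 5*6^i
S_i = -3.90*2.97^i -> [-3.9, -11.58, -34.4, -102.17, -303.45]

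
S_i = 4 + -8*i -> [4, -4, -12, -20, -28]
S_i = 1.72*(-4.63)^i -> [1.72, -7.96, 36.87, -170.71, 790.41]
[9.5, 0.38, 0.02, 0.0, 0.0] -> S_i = 9.50*0.04^i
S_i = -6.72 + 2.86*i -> [-6.72, -3.86, -1.0, 1.86, 4.72]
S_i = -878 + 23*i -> [-878, -855, -832, -809, -786]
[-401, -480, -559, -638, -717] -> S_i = -401 + -79*i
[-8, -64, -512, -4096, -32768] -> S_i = -8*8^i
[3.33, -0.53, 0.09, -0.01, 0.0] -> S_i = 3.33*(-0.16)^i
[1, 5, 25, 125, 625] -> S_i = 1*5^i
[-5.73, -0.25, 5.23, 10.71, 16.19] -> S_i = -5.73 + 5.48*i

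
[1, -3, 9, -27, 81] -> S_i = 1*-3^i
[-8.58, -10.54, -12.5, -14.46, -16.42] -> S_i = -8.58 + -1.96*i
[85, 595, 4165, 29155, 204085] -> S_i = 85*7^i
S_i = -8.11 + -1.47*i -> [-8.11, -9.58, -11.05, -12.52, -13.99]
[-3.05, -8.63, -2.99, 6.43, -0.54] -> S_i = Random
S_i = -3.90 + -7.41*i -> [-3.9, -11.31, -18.72, -26.13, -33.54]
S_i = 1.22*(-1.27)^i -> [1.22, -1.55, 1.97, -2.5, 3.17]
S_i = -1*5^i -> [-1, -5, -25, -125, -625]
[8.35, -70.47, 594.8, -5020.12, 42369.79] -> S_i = 8.35*(-8.44)^i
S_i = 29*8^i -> [29, 232, 1856, 14848, 118784]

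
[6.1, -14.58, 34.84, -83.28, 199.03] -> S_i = 6.10*(-2.39)^i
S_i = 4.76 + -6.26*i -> [4.76, -1.5, -7.76, -14.02, -20.28]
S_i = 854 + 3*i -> [854, 857, 860, 863, 866]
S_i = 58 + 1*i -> [58, 59, 60, 61, 62]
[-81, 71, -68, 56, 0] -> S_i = Random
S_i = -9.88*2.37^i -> [-9.88, -23.42, -55.49, -131.52, -311.71]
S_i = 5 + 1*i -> [5, 6, 7, 8, 9]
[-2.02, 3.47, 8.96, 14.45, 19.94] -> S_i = -2.02 + 5.49*i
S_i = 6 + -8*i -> [6, -2, -10, -18, -26]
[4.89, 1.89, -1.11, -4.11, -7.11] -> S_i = 4.89 + -3.00*i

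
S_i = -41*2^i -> [-41, -82, -164, -328, -656]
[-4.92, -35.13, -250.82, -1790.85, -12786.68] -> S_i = -4.92*7.14^i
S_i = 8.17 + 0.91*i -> [8.17, 9.08, 9.99, 10.9, 11.81]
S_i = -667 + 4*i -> [-667, -663, -659, -655, -651]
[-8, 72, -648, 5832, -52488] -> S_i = -8*-9^i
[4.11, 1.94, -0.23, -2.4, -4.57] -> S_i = 4.11 + -2.17*i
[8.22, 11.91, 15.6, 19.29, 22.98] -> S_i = 8.22 + 3.69*i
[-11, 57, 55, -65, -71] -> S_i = Random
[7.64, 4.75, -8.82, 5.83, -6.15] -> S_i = Random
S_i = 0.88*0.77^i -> [0.88, 0.68, 0.52, 0.4, 0.31]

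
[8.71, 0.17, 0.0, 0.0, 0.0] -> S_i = 8.71*0.02^i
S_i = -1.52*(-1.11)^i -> [-1.52, 1.69, -1.87, 2.08, -2.31]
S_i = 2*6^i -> [2, 12, 72, 432, 2592]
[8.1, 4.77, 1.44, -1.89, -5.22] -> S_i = 8.10 + -3.33*i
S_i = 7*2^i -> [7, 14, 28, 56, 112]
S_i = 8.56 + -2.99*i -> [8.56, 5.57, 2.58, -0.41, -3.4]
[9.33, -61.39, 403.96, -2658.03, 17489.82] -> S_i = 9.33*(-6.58)^i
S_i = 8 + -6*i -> [8, 2, -4, -10, -16]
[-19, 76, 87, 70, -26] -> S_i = Random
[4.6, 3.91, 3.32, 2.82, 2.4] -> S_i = 4.60*0.85^i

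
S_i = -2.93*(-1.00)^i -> [-2.93, 2.93, -2.93, 2.93, -2.93]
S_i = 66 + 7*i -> [66, 73, 80, 87, 94]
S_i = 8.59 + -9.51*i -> [8.59, -0.92, -10.43, -19.94, -29.45]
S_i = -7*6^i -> [-7, -42, -252, -1512, -9072]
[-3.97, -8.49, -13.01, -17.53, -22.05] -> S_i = -3.97 + -4.52*i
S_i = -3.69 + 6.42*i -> [-3.69, 2.73, 9.15, 15.57, 21.99]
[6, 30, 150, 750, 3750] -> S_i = 6*5^i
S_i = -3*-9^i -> [-3, 27, -243, 2187, -19683]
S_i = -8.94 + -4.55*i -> [-8.94, -13.49, -18.04, -22.59, -27.14]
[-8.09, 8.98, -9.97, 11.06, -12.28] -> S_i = -8.09*(-1.11)^i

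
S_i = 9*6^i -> [9, 54, 324, 1944, 11664]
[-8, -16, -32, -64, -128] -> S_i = -8*2^i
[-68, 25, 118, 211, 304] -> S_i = -68 + 93*i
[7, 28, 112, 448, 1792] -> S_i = 7*4^i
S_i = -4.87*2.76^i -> [-4.87, -13.44, -37.1, -102.39, -282.6]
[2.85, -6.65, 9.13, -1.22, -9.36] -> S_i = Random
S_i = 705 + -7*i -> [705, 698, 691, 684, 677]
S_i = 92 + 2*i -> [92, 94, 96, 98, 100]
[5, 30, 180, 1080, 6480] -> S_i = 5*6^i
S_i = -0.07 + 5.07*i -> [-0.07, 5.0, 10.07, 15.14, 20.21]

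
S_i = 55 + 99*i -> [55, 154, 253, 352, 451]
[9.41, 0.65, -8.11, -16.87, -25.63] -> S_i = 9.41 + -8.76*i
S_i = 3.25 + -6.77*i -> [3.25, -3.52, -10.29, -17.06, -23.83]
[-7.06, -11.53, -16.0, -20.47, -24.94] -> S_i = -7.06 + -4.47*i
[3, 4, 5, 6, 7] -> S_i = 3 + 1*i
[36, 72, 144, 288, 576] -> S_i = 36*2^i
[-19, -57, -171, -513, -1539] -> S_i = -19*3^i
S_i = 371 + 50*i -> [371, 421, 471, 521, 571]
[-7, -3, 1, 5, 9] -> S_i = -7 + 4*i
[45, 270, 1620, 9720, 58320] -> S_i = 45*6^i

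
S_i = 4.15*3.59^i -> [4.15, 14.9, 53.49, 192.01, 689.33]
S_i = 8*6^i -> [8, 48, 288, 1728, 10368]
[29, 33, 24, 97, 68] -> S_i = Random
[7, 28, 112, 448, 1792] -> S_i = 7*4^i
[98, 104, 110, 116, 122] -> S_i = 98 + 6*i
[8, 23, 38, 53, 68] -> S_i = 8 + 15*i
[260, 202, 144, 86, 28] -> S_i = 260 + -58*i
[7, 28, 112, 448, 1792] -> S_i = 7*4^i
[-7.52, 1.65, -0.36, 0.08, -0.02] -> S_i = -7.52*(-0.22)^i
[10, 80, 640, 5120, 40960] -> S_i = 10*8^i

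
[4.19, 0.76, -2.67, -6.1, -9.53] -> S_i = 4.19 + -3.43*i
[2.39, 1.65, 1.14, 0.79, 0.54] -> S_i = 2.39*0.69^i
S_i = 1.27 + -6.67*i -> [1.27, -5.4, -12.07, -18.74, -25.41]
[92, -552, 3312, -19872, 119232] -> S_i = 92*-6^i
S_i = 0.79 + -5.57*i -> [0.79, -4.78, -10.35, -15.92, -21.49]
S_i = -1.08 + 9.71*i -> [-1.08, 8.63, 18.34, 28.05, 37.76]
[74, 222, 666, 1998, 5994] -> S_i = 74*3^i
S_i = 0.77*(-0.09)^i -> [0.77, -0.07, 0.01, -0.0, 0.0]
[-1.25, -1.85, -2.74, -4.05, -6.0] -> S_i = -1.25*1.48^i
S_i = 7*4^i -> [7, 28, 112, 448, 1792]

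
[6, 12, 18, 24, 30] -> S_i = 6 + 6*i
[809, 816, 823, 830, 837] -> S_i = 809 + 7*i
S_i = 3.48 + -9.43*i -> [3.48, -5.95, -15.38, -24.81, -34.24]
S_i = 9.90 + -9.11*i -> [9.9, 0.79, -8.32, -17.43, -26.54]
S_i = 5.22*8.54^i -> [5.22, 44.58, 380.7, 3251.2, 27765.28]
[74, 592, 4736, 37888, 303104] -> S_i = 74*8^i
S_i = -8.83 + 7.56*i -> [-8.83, -1.27, 6.29, 13.85, 21.41]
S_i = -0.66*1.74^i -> [-0.66, -1.15, -2.0, -3.48, -6.05]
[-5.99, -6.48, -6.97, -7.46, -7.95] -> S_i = -5.99 + -0.49*i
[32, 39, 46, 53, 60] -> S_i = 32 + 7*i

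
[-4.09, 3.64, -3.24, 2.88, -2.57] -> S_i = -4.09*(-0.89)^i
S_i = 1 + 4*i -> [1, 5, 9, 13, 17]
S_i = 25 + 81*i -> [25, 106, 187, 268, 349]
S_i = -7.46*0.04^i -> [-7.46, -0.3, -0.01, -0.0, -0.0]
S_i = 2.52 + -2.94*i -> [2.52, -0.42, -3.36, -6.3, -9.24]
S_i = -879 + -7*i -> [-879, -886, -893, -900, -907]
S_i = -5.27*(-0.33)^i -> [-5.27, 1.74, -0.57, 0.19, -0.06]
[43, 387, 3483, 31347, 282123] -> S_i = 43*9^i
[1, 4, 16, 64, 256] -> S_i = 1*4^i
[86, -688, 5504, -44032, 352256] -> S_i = 86*-8^i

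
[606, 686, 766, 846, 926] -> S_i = 606 + 80*i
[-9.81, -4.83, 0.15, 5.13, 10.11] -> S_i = -9.81 + 4.98*i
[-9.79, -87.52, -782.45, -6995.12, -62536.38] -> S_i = -9.79*8.94^i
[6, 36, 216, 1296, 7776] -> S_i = 6*6^i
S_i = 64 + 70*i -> [64, 134, 204, 274, 344]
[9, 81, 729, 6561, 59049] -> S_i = 9*9^i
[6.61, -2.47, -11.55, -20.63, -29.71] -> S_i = 6.61 + -9.08*i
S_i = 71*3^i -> [71, 213, 639, 1917, 5751]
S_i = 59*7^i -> [59, 413, 2891, 20237, 141659]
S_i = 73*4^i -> [73, 292, 1168, 4672, 18688]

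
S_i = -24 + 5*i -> [-24, -19, -14, -9, -4]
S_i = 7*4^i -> [7, 28, 112, 448, 1792]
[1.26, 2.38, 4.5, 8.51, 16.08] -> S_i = 1.26*1.89^i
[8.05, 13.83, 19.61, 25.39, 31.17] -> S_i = 8.05 + 5.78*i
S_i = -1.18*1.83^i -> [-1.18, -2.16, -3.95, -7.23, -13.23]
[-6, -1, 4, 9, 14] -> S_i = -6 + 5*i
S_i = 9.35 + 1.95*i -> [9.35, 11.3, 13.25, 15.2, 17.15]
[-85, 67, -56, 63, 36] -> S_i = Random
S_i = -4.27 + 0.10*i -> [-4.27, -4.17, -4.07, -3.97, -3.87]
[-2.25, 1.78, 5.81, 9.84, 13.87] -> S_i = -2.25 + 4.03*i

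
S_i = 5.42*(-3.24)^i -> [5.42, -17.56, 56.9, -184.35, 597.28]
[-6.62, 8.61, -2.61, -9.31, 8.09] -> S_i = Random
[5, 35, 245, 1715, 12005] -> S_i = 5*7^i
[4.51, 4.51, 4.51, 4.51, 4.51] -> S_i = 4.51*1.00^i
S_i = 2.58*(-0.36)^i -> [2.58, -0.93, 0.33, -0.12, 0.04]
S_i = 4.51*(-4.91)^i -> [4.51, -22.14, 108.73, -533.85, 2621.21]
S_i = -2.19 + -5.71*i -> [-2.19, -7.9, -13.61, -19.32, -25.03]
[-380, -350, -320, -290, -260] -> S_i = -380 + 30*i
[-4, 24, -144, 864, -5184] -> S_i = -4*-6^i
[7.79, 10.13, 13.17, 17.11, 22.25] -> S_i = 7.79*1.30^i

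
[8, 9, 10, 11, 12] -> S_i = 8 + 1*i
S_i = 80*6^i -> [80, 480, 2880, 17280, 103680]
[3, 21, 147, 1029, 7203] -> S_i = 3*7^i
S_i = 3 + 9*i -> [3, 12, 21, 30, 39]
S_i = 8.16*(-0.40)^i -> [8.16, -3.26, 1.31, -0.52, 0.21]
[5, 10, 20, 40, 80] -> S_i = 5*2^i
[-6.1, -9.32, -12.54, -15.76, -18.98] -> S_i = -6.10 + -3.22*i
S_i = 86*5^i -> [86, 430, 2150, 10750, 53750]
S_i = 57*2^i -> [57, 114, 228, 456, 912]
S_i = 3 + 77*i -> [3, 80, 157, 234, 311]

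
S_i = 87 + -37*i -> [87, 50, 13, -24, -61]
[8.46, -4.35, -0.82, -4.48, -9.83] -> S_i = Random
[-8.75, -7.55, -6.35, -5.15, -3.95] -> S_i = -8.75 + 1.20*i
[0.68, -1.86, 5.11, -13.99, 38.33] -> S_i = 0.68*(-2.74)^i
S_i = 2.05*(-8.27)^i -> [2.05, -16.95, 140.21, -1159.5, 9589.06]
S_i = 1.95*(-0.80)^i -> [1.95, -1.56, 1.25, -1.0, 0.8]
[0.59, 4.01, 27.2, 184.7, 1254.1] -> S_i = 0.59*6.79^i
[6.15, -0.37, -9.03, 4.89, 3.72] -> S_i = Random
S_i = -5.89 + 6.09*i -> [-5.89, 0.2, 6.29, 12.38, 18.47]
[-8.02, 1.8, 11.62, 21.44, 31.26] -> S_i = -8.02 + 9.82*i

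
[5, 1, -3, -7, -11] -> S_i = 5 + -4*i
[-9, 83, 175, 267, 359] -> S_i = -9 + 92*i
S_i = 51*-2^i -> [51, -102, 204, -408, 816]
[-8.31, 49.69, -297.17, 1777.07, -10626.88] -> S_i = -8.31*(-5.98)^i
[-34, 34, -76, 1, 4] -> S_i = Random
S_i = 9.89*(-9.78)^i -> [9.89, -96.72, 945.96, -9251.51, 90479.82]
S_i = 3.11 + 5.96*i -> [3.11, 9.07, 15.03, 20.99, 26.95]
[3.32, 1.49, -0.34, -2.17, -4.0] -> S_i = 3.32 + -1.83*i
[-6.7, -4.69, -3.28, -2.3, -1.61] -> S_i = -6.70*0.70^i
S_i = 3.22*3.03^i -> [3.22, 9.76, 29.56, 89.57, 271.41]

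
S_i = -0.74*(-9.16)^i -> [-0.74, 6.78, -62.09, 568.75, -5209.71]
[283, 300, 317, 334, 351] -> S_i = 283 + 17*i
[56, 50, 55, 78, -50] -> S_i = Random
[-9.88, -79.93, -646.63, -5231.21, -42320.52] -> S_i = -9.88*8.09^i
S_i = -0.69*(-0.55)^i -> [-0.69, 0.38, -0.21, 0.11, -0.06]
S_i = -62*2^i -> [-62, -124, -248, -496, -992]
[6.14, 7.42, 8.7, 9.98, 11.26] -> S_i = 6.14 + 1.28*i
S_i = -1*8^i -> [-1, -8, -64, -512, -4096]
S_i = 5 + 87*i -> [5, 92, 179, 266, 353]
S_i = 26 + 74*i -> [26, 100, 174, 248, 322]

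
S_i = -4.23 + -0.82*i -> [-4.23, -5.05, -5.87, -6.69, -7.51]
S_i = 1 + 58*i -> [1, 59, 117, 175, 233]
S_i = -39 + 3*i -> [-39, -36, -33, -30, -27]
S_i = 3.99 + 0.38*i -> [3.99, 4.37, 4.75, 5.13, 5.51]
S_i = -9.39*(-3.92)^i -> [-9.39, 36.81, -144.29, 565.62, -2217.23]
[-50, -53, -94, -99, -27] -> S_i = Random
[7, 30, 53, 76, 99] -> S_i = 7 + 23*i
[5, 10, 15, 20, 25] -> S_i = 5 + 5*i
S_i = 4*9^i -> [4, 36, 324, 2916, 26244]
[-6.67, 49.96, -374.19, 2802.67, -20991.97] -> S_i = -6.67*(-7.49)^i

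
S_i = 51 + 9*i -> [51, 60, 69, 78, 87]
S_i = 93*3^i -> [93, 279, 837, 2511, 7533]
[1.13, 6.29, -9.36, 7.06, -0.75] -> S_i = Random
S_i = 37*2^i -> [37, 74, 148, 296, 592]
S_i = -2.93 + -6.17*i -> [-2.93, -9.1, -15.27, -21.44, -27.61]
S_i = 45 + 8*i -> [45, 53, 61, 69, 77]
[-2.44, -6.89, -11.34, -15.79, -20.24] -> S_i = -2.44 + -4.45*i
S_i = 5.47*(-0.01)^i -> [5.47, -0.05, 0.0, -0.0, 0.0]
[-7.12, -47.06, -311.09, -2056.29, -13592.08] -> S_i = -7.12*6.61^i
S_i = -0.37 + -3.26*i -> [-0.37, -3.63, -6.89, -10.15, -13.41]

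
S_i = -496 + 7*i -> [-496, -489, -482, -475, -468]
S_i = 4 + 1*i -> [4, 5, 6, 7, 8]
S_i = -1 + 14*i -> [-1, 13, 27, 41, 55]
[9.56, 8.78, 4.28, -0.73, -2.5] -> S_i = Random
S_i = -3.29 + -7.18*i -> [-3.29, -10.47, -17.65, -24.83, -32.01]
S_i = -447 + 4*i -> [-447, -443, -439, -435, -431]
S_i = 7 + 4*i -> [7, 11, 15, 19, 23]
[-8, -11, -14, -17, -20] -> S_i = -8 + -3*i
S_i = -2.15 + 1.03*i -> [-2.15, -1.12, -0.09, 0.94, 1.97]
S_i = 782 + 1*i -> [782, 783, 784, 785, 786]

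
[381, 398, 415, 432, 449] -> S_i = 381 + 17*i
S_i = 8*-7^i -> [8, -56, 392, -2744, 19208]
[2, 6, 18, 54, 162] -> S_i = 2*3^i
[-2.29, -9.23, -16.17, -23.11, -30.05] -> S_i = -2.29 + -6.94*i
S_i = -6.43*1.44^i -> [-6.43, -9.26, -13.33, -19.2, -27.65]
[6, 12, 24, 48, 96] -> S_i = 6*2^i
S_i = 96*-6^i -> [96, -576, 3456, -20736, 124416]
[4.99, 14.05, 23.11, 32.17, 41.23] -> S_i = 4.99 + 9.06*i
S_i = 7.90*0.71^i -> [7.9, 5.61, 3.98, 2.83, 2.01]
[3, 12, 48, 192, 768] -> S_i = 3*4^i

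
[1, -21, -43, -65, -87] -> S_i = 1 + -22*i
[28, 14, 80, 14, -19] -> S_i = Random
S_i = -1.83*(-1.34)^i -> [-1.83, 2.45, -3.29, 4.4, -5.9]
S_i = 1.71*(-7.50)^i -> [1.71, -12.82, 96.19, -721.41, 5410.55]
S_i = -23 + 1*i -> [-23, -22, -21, -20, -19]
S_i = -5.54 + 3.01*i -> [-5.54, -2.53, 0.48, 3.49, 6.5]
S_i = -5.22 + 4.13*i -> [-5.22, -1.09, 3.04, 7.17, 11.3]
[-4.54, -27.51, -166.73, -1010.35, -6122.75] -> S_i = -4.54*6.06^i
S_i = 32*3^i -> [32, 96, 288, 864, 2592]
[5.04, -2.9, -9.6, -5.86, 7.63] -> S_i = Random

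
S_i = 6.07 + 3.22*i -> [6.07, 9.29, 12.51, 15.73, 18.95]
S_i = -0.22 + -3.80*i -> [-0.22, -4.02, -7.82, -11.62, -15.42]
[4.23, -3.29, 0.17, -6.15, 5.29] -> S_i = Random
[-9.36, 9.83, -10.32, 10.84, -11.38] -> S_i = -9.36*(-1.05)^i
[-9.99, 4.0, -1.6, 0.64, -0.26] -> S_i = -9.99*(-0.40)^i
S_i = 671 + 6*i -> [671, 677, 683, 689, 695]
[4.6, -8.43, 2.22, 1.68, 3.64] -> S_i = Random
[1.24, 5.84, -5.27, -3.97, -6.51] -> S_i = Random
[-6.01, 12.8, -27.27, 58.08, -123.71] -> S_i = -6.01*(-2.13)^i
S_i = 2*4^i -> [2, 8, 32, 128, 512]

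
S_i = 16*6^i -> [16, 96, 576, 3456, 20736]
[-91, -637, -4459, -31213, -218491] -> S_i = -91*7^i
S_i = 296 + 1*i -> [296, 297, 298, 299, 300]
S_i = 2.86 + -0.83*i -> [2.86, 2.03, 1.2, 0.37, -0.46]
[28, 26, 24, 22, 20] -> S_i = 28 + -2*i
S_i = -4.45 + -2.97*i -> [-4.45, -7.42, -10.39, -13.36, -16.33]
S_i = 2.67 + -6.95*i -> [2.67, -4.28, -11.23, -18.18, -25.13]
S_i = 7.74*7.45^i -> [7.74, 57.66, 429.59, 3200.44, 23843.28]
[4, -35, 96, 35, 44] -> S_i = Random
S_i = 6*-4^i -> [6, -24, 96, -384, 1536]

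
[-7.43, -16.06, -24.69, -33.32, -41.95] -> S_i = -7.43 + -8.63*i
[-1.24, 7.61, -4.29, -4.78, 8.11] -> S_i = Random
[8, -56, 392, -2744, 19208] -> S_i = 8*-7^i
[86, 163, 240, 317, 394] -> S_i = 86 + 77*i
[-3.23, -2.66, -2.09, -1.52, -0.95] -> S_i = -3.23 + 0.57*i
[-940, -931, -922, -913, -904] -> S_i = -940 + 9*i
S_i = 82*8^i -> [82, 656, 5248, 41984, 335872]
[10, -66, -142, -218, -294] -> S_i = 10 + -76*i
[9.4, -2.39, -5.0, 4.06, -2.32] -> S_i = Random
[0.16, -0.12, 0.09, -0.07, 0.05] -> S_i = 0.16*(-0.76)^i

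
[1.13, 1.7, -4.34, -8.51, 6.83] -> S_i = Random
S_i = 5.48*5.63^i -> [5.48, 30.85, 173.7, 977.93, 5505.72]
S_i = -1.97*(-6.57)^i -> [-1.97, 12.94, -85.03, 558.68, -3670.52]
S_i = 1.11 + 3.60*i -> [1.11, 4.71, 8.31, 11.91, 15.51]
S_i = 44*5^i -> [44, 220, 1100, 5500, 27500]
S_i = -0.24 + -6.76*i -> [-0.24, -7.0, -13.76, -20.52, -27.28]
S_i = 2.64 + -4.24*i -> [2.64, -1.6, -5.84, -10.08, -14.32]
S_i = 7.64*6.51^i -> [7.64, 49.74, 323.78, 2107.83, 13722.0]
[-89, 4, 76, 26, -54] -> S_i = Random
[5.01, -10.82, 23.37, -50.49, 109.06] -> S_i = 5.01*(-2.16)^i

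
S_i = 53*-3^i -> [53, -159, 477, -1431, 4293]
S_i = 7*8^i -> [7, 56, 448, 3584, 28672]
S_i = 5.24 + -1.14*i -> [5.24, 4.1, 2.96, 1.82, 0.68]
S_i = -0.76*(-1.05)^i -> [-0.76, 0.8, -0.84, 0.88, -0.92]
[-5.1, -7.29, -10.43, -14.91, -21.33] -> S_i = -5.10*1.43^i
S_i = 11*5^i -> [11, 55, 275, 1375, 6875]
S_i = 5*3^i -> [5, 15, 45, 135, 405]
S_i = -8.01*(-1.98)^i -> [-8.01, 15.86, -31.4, 62.18, -123.11]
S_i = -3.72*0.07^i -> [-3.72, -0.26, -0.02, -0.0, -0.0]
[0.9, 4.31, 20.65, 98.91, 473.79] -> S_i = 0.90*4.79^i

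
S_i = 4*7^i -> [4, 28, 196, 1372, 9604]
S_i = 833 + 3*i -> [833, 836, 839, 842, 845]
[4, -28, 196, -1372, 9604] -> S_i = 4*-7^i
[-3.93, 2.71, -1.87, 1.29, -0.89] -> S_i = -3.93*(-0.69)^i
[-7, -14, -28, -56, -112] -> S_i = -7*2^i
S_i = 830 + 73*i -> [830, 903, 976, 1049, 1122]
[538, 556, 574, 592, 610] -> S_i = 538 + 18*i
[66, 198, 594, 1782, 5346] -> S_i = 66*3^i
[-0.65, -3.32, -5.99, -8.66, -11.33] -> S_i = -0.65 + -2.67*i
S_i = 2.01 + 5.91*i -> [2.01, 7.92, 13.83, 19.74, 25.65]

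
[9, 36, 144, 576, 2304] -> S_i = 9*4^i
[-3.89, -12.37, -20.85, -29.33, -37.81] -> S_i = -3.89 + -8.48*i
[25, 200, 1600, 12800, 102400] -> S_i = 25*8^i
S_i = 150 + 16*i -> [150, 166, 182, 198, 214]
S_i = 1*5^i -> [1, 5, 25, 125, 625]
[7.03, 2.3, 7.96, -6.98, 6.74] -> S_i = Random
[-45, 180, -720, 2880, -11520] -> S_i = -45*-4^i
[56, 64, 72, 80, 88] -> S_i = 56 + 8*i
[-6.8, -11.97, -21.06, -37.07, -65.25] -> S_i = -6.80*1.76^i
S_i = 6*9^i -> [6, 54, 486, 4374, 39366]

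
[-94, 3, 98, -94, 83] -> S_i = Random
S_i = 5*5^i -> [5, 25, 125, 625, 3125]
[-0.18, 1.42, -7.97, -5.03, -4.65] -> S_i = Random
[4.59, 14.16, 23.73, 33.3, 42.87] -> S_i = 4.59 + 9.57*i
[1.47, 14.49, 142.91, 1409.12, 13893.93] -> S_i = 1.47*9.86^i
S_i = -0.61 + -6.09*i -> [-0.61, -6.7, -12.79, -18.88, -24.97]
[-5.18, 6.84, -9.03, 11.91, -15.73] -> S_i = -5.18*(-1.32)^i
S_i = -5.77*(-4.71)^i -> [-5.77, 27.18, -128.0, 602.89, -2839.61]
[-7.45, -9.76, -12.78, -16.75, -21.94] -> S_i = -7.45*1.31^i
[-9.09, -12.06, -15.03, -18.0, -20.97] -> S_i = -9.09 + -2.97*i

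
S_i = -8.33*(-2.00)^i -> [-8.33, 16.66, -33.32, 66.64, -133.28]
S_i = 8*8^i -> [8, 64, 512, 4096, 32768]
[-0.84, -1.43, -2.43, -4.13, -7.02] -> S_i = -0.84*1.70^i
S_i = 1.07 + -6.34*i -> [1.07, -5.27, -11.61, -17.95, -24.29]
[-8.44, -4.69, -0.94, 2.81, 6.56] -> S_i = -8.44 + 3.75*i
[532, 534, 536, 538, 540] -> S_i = 532 + 2*i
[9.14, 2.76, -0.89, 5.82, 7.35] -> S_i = Random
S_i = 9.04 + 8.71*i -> [9.04, 17.75, 26.46, 35.17, 43.88]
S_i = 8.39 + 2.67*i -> [8.39, 11.06, 13.73, 16.4, 19.07]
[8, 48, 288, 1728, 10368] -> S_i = 8*6^i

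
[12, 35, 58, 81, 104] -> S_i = 12 + 23*i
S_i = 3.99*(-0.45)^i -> [3.99, -1.8, 0.81, -0.36, 0.16]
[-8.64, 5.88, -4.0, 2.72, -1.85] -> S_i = -8.64*(-0.68)^i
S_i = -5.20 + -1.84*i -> [-5.2, -7.04, -8.88, -10.72, -12.56]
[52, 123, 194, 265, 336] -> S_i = 52 + 71*i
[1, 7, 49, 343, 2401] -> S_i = 1*7^i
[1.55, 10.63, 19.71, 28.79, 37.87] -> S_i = 1.55 + 9.08*i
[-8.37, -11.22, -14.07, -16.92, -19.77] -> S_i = -8.37 + -2.85*i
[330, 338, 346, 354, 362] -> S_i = 330 + 8*i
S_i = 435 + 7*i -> [435, 442, 449, 456, 463]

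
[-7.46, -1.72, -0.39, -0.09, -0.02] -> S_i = -7.46*0.23^i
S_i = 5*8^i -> [5, 40, 320, 2560, 20480]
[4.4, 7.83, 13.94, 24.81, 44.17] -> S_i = 4.40*1.78^i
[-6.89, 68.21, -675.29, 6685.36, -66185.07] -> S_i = -6.89*(-9.90)^i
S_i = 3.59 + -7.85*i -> [3.59, -4.26, -12.11, -19.96, -27.81]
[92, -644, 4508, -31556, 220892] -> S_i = 92*-7^i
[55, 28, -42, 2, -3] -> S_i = Random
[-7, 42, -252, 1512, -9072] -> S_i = -7*-6^i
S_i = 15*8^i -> [15, 120, 960, 7680, 61440]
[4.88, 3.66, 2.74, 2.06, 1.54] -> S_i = 4.88*0.75^i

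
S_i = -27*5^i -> [-27, -135, -675, -3375, -16875]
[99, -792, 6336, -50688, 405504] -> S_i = 99*-8^i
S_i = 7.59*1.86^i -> [7.59, 14.12, 26.26, 48.84, 90.84]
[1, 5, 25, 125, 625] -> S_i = 1*5^i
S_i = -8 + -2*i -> [-8, -10, -12, -14, -16]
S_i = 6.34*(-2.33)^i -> [6.34, -14.77, 34.42, -80.2, 186.86]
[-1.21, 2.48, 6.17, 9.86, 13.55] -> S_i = -1.21 + 3.69*i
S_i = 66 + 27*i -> [66, 93, 120, 147, 174]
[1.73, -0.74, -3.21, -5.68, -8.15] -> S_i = 1.73 + -2.47*i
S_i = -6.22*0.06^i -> [-6.22, -0.37, -0.02, -0.0, -0.0]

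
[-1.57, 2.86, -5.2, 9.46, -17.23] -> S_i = -1.57*(-1.82)^i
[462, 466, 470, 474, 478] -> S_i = 462 + 4*i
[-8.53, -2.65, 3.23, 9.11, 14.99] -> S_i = -8.53 + 5.88*i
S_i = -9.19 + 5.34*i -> [-9.19, -3.85, 1.49, 6.83, 12.17]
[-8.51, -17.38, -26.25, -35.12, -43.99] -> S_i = -8.51 + -8.87*i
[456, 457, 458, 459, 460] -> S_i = 456 + 1*i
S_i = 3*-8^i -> [3, -24, 192, -1536, 12288]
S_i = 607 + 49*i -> [607, 656, 705, 754, 803]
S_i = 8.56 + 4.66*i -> [8.56, 13.22, 17.88, 22.54, 27.2]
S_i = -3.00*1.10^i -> [-3.0, -3.3, -3.63, -3.99, -4.39]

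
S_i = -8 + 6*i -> [-8, -2, 4, 10, 16]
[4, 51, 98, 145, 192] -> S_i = 4 + 47*i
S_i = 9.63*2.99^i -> [9.63, 28.79, 86.09, 257.42, 769.68]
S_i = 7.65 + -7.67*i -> [7.65, -0.02, -7.69, -15.36, -23.03]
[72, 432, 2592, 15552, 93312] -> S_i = 72*6^i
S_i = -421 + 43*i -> [-421, -378, -335, -292, -249]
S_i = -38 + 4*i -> [-38, -34, -30, -26, -22]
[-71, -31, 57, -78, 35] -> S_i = Random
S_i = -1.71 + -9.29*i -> [-1.71, -11.0, -20.29, -29.58, -38.87]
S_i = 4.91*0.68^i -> [4.91, 3.34, 2.27, 1.54, 1.05]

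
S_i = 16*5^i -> [16, 80, 400, 2000, 10000]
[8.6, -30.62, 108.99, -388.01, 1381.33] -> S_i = 8.60*(-3.56)^i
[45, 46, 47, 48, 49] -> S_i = 45 + 1*i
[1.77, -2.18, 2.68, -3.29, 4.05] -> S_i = 1.77*(-1.23)^i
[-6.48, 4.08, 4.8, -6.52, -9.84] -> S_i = Random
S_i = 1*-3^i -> [1, -3, 9, -27, 81]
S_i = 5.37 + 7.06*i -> [5.37, 12.43, 19.49, 26.55, 33.61]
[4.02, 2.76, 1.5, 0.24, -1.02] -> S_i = 4.02 + -1.26*i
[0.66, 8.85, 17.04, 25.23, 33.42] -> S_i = 0.66 + 8.19*i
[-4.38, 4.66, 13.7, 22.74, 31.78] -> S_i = -4.38 + 9.04*i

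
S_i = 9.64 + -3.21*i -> [9.64, 6.43, 3.22, 0.01, -3.2]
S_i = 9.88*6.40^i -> [9.88, 63.23, 404.68, 2589.98, 16575.89]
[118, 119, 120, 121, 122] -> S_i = 118 + 1*i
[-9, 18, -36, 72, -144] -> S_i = -9*-2^i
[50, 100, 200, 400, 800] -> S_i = 50*2^i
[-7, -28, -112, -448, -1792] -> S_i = -7*4^i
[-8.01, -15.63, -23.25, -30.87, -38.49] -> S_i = -8.01 + -7.62*i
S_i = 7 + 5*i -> [7, 12, 17, 22, 27]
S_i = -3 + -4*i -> [-3, -7, -11, -15, -19]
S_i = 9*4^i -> [9, 36, 144, 576, 2304]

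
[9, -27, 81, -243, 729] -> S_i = 9*-3^i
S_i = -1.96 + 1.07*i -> [-1.96, -0.89, 0.18, 1.25, 2.32]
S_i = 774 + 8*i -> [774, 782, 790, 798, 806]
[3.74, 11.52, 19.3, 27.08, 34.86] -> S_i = 3.74 + 7.78*i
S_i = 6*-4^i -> [6, -24, 96, -384, 1536]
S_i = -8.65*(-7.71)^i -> [-8.65, 66.69, -514.19, 3964.42, -30565.65]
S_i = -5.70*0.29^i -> [-5.7, -1.65, -0.48, -0.14, -0.04]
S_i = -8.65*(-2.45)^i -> [-8.65, 21.19, -51.92, 127.21, -311.66]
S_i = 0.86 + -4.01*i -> [0.86, -3.15, -7.16, -11.17, -15.18]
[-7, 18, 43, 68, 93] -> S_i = -7 + 25*i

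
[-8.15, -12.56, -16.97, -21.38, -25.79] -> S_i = -8.15 + -4.41*i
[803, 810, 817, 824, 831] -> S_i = 803 + 7*i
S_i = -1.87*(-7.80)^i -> [-1.87, 14.59, -113.77, 887.41, -6921.82]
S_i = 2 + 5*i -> [2, 7, 12, 17, 22]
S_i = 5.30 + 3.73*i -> [5.3, 9.03, 12.76, 16.49, 20.22]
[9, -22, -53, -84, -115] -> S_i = 9 + -31*i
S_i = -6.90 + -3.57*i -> [-6.9, -10.47, -14.04, -17.61, -21.18]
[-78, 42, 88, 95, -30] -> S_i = Random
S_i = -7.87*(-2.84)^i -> [-7.87, 22.35, -63.48, 180.27, -511.97]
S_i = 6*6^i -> [6, 36, 216, 1296, 7776]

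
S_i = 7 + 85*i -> [7, 92, 177, 262, 347]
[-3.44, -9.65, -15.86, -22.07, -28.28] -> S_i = -3.44 + -6.21*i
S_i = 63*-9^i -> [63, -567, 5103, -45927, 413343]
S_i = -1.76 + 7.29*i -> [-1.76, 5.53, 12.82, 20.11, 27.4]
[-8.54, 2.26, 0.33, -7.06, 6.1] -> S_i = Random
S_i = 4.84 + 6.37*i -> [4.84, 11.21, 17.58, 23.95, 30.32]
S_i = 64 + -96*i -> [64, -32, -128, -224, -320]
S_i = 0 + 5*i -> [0, 5, 10, 15, 20]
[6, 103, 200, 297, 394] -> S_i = 6 + 97*i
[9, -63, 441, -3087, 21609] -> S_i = 9*-7^i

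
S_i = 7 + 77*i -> [7, 84, 161, 238, 315]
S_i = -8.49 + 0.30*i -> [-8.49, -8.19, -7.89, -7.59, -7.29]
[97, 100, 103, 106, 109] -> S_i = 97 + 3*i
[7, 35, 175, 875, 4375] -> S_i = 7*5^i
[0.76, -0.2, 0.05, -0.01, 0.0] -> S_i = 0.76*(-0.26)^i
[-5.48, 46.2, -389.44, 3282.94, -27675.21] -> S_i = -5.48*(-8.43)^i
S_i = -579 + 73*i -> [-579, -506, -433, -360, -287]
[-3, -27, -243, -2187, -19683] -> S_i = -3*9^i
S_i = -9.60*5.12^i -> [-9.6, -49.15, -251.66, -1288.49, -6597.07]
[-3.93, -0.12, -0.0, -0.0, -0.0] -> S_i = -3.93*0.03^i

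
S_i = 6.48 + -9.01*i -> [6.48, -2.53, -11.54, -20.55, -29.56]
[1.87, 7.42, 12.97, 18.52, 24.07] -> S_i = 1.87 + 5.55*i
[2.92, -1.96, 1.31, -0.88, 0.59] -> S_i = 2.92*(-0.67)^i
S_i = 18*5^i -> [18, 90, 450, 2250, 11250]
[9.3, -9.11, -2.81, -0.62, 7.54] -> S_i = Random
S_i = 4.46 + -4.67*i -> [4.46, -0.21, -4.88, -9.55, -14.22]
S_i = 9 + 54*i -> [9, 63, 117, 171, 225]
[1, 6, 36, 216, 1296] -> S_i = 1*6^i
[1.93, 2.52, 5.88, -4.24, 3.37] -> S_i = Random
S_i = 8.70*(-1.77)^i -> [8.7, -15.4, 27.26, -48.24, 85.39]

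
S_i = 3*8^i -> [3, 24, 192, 1536, 12288]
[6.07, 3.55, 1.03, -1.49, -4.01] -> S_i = 6.07 + -2.52*i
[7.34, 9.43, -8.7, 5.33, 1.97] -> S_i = Random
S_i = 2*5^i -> [2, 10, 50, 250, 1250]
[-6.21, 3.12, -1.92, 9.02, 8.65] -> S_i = Random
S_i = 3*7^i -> [3, 21, 147, 1029, 7203]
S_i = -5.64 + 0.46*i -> [-5.64, -5.18, -4.72, -4.26, -3.8]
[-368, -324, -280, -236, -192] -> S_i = -368 + 44*i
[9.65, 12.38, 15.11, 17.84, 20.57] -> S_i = 9.65 + 2.73*i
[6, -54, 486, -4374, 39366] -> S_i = 6*-9^i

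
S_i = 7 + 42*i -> [7, 49, 91, 133, 175]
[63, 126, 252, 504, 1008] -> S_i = 63*2^i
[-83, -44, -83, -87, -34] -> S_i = Random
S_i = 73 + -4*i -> [73, 69, 65, 61, 57]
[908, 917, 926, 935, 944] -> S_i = 908 + 9*i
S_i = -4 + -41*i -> [-4, -45, -86, -127, -168]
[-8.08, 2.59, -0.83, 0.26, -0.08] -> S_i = -8.08*(-0.32)^i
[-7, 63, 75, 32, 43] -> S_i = Random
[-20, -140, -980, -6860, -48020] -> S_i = -20*7^i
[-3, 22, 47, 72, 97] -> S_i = -3 + 25*i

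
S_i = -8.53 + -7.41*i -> [-8.53, -15.94, -23.35, -30.76, -38.17]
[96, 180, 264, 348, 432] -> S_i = 96 + 84*i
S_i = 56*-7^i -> [56, -392, 2744, -19208, 134456]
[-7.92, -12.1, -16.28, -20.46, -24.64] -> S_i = -7.92 + -4.18*i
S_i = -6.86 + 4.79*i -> [-6.86, -2.07, 2.72, 7.51, 12.3]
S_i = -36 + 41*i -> [-36, 5, 46, 87, 128]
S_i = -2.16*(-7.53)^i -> [-2.16, 16.26, -122.47, 922.23, -6944.38]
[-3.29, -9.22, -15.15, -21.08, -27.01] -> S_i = -3.29 + -5.93*i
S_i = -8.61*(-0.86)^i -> [-8.61, 7.4, -6.37, 5.48, -4.71]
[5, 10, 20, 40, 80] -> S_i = 5*2^i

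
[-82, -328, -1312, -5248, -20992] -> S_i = -82*4^i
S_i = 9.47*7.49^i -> [9.47, 70.93, 531.27, 3979.2, 29804.18]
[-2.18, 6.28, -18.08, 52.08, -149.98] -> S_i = -2.18*(-2.88)^i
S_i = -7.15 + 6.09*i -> [-7.15, -1.06, 5.03, 11.12, 17.21]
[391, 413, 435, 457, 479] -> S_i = 391 + 22*i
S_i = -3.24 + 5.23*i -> [-3.24, 1.99, 7.22, 12.45, 17.68]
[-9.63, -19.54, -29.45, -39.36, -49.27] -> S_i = -9.63 + -9.91*i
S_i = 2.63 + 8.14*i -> [2.63, 10.77, 18.91, 27.05, 35.19]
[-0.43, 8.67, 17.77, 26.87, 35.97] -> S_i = -0.43 + 9.10*i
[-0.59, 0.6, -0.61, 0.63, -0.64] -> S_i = -0.59*(-1.02)^i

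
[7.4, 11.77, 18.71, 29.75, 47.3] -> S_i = 7.40*1.59^i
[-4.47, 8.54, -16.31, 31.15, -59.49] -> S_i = -4.47*(-1.91)^i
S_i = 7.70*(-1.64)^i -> [7.7, -12.63, 20.71, -33.96, 55.7]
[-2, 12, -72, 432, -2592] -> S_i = -2*-6^i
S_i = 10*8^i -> [10, 80, 640, 5120, 40960]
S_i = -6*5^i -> [-6, -30, -150, -750, -3750]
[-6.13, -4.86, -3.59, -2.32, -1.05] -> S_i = -6.13 + 1.27*i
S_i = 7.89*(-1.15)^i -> [7.89, -9.07, 10.43, -12.0, 13.8]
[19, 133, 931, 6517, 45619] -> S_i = 19*7^i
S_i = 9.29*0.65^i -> [9.29, 6.04, 3.93, 2.55, 1.66]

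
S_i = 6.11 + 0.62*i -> [6.11, 6.73, 7.35, 7.97, 8.59]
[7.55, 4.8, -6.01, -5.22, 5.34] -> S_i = Random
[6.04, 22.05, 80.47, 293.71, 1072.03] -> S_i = 6.04*3.65^i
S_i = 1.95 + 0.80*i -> [1.95, 2.75, 3.55, 4.35, 5.15]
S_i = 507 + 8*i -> [507, 515, 523, 531, 539]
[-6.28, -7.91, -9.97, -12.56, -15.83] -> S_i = -6.28*1.26^i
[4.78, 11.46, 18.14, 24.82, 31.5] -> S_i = 4.78 + 6.68*i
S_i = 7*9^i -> [7, 63, 567, 5103, 45927]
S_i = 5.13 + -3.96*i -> [5.13, 1.17, -2.79, -6.75, -10.71]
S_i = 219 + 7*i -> [219, 226, 233, 240, 247]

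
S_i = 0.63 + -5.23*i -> [0.63, -4.6, -9.83, -15.06, -20.29]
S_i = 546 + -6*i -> [546, 540, 534, 528, 522]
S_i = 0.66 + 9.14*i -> [0.66, 9.8, 18.94, 28.08, 37.22]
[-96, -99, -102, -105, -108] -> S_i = -96 + -3*i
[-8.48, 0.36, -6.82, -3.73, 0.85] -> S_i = Random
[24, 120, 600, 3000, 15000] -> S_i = 24*5^i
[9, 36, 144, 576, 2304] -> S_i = 9*4^i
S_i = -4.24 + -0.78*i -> [-4.24, -5.02, -5.8, -6.58, -7.36]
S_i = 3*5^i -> [3, 15, 75, 375, 1875]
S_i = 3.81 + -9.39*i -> [3.81, -5.58, -14.97, -24.36, -33.75]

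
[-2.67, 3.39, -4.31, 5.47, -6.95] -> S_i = -2.67*(-1.27)^i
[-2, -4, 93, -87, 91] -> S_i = Random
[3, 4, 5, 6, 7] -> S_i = 3 + 1*i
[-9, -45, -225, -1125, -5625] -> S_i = -9*5^i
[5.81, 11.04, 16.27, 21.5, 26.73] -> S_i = 5.81 + 5.23*i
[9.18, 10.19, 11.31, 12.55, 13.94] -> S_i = 9.18*1.11^i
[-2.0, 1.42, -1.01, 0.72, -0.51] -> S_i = -2.00*(-0.71)^i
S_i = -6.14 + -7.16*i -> [-6.14, -13.3, -20.46, -27.62, -34.78]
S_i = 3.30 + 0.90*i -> [3.3, 4.2, 5.1, 6.0, 6.9]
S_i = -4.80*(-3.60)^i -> [-4.8, 17.28, -62.21, 223.95, -806.22]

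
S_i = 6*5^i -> [6, 30, 150, 750, 3750]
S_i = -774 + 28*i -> [-774, -746, -718, -690, -662]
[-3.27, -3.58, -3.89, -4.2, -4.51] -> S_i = -3.27 + -0.31*i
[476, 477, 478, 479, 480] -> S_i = 476 + 1*i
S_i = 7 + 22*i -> [7, 29, 51, 73, 95]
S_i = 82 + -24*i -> [82, 58, 34, 10, -14]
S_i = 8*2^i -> [8, 16, 32, 64, 128]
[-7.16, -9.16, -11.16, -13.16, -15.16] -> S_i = -7.16 + -2.00*i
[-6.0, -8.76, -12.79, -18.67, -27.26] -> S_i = -6.00*1.46^i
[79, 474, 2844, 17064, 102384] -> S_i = 79*6^i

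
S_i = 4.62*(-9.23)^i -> [4.62, -42.64, 393.59, -3632.85, 33531.18]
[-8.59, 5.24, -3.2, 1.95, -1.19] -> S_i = -8.59*(-0.61)^i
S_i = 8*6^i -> [8, 48, 288, 1728, 10368]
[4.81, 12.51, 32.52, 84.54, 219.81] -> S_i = 4.81*2.60^i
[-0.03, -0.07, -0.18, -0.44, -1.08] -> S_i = -0.03*2.45^i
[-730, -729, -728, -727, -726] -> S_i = -730 + 1*i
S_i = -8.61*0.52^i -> [-8.61, -4.48, -2.33, -1.21, -0.63]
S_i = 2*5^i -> [2, 10, 50, 250, 1250]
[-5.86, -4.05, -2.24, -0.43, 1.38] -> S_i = -5.86 + 1.81*i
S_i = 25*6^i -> [25, 150, 900, 5400, 32400]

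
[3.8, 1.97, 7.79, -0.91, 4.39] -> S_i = Random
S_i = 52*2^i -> [52, 104, 208, 416, 832]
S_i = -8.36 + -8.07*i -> [-8.36, -16.43, -24.5, -32.57, -40.64]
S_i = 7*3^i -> [7, 21, 63, 189, 567]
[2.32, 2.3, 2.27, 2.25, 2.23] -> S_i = 2.32*0.99^i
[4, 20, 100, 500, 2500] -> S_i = 4*5^i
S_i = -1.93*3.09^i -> [-1.93, -5.96, -18.43, -56.94, -175.95]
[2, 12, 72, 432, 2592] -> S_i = 2*6^i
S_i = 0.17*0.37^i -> [0.17, 0.06, 0.02, 0.01, 0.0]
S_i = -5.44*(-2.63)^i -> [-5.44, 14.31, -37.63, 98.96, -260.27]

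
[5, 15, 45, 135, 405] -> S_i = 5*3^i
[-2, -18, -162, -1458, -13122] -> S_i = -2*9^i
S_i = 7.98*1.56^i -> [7.98, 12.45, 19.42, 30.3, 47.26]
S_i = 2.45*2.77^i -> [2.45, 6.79, 18.8, 52.07, 144.24]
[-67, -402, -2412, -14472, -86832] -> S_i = -67*6^i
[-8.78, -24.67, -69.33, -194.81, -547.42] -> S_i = -8.78*2.81^i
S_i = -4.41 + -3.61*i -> [-4.41, -8.02, -11.63, -15.24, -18.85]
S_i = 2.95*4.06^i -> [2.95, 11.98, 48.63, 197.42, 801.54]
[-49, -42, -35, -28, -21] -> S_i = -49 + 7*i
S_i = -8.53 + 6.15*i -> [-8.53, -2.38, 3.77, 9.92, 16.07]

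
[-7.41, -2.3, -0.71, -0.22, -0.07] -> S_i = -7.41*0.31^i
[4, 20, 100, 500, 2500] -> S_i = 4*5^i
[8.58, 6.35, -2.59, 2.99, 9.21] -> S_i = Random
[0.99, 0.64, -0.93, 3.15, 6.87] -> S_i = Random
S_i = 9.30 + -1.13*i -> [9.3, 8.17, 7.04, 5.91, 4.78]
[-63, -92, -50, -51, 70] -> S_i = Random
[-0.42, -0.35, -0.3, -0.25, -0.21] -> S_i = -0.42*0.84^i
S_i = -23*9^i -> [-23, -207, -1863, -16767, -150903]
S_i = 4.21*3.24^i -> [4.21, 13.64, 44.19, 143.19, 463.94]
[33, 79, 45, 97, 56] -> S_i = Random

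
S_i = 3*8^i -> [3, 24, 192, 1536, 12288]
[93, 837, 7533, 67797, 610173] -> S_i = 93*9^i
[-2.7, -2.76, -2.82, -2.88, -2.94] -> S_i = -2.70 + -0.06*i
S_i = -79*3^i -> [-79, -237, -711, -2133, -6399]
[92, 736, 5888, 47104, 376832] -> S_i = 92*8^i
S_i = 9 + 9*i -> [9, 18, 27, 36, 45]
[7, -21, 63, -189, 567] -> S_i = 7*-3^i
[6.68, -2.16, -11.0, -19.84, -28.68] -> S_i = 6.68 + -8.84*i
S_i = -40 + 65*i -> [-40, 25, 90, 155, 220]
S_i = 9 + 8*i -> [9, 17, 25, 33, 41]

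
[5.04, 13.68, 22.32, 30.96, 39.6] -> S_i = 5.04 + 8.64*i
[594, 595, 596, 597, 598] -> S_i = 594 + 1*i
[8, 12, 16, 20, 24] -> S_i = 8 + 4*i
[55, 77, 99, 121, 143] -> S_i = 55 + 22*i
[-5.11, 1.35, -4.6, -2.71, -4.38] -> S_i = Random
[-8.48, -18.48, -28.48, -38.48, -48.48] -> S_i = -8.48 + -10.00*i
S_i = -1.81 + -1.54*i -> [-1.81, -3.35, -4.89, -6.43, -7.97]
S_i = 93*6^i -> [93, 558, 3348, 20088, 120528]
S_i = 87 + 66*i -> [87, 153, 219, 285, 351]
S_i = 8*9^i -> [8, 72, 648, 5832, 52488]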